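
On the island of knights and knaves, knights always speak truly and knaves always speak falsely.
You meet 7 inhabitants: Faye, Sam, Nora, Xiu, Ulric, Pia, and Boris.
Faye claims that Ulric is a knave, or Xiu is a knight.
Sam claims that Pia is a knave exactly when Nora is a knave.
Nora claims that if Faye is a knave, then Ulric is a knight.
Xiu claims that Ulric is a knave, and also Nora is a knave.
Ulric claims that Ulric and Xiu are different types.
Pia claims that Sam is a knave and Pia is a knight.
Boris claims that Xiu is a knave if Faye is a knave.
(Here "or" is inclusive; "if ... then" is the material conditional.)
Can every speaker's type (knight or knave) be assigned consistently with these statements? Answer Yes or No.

Yes

One consistent assignment: Faye=knight, Sam=knave, Nora=knight, Xiu=knave, Ulric=knave, Pia=knave, Boris=knight.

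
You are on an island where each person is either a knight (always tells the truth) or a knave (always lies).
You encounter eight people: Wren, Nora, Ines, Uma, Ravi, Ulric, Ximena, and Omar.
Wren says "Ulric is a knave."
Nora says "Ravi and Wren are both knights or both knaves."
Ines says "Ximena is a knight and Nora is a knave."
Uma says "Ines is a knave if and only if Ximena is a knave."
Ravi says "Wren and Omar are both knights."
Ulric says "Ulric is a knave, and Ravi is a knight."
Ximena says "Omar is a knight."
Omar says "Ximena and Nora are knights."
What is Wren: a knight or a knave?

Wren is a knight.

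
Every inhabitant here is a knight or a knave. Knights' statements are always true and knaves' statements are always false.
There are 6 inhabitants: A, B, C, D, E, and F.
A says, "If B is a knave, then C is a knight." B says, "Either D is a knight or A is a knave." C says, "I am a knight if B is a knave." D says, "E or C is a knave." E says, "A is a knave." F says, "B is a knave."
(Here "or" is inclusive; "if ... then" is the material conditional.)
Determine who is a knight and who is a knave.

A is a knight, B is a knight, C is a knight, D is a knight, E is a knave, and F is a knave.

As a knight, A's statement "if B is a knave, then C is a knight" should be true; it is.
As a knight, B's statement "either D is a knight or A is a knave" should be true; it is.
C is a knight; "I am a knight if B is a knave" is true, as required.
As a knight, D's statement "E or C is a knave" should be true; it is.
E is a knave, so "A is a knave" must be false — and it is.
F is a knave, so "B is a knave" must be false — and it is.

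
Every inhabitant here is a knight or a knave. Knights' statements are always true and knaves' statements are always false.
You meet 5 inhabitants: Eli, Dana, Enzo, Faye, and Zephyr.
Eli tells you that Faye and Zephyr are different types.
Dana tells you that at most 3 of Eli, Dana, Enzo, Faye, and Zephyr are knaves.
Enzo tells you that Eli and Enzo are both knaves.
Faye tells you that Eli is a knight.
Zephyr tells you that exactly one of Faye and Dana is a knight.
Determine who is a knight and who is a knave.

Knights: Eli, Dana, and Faye. Knaves: Enzo and Zephyr.

Eli (knight): "Faye and Zephyr are different types" — True. ✓
Dana is a knight; "at most 3 of Eli, Dana, Enzo, Faye, and Zephyr are knaves" is True, as required.
Since Enzo is a knave, "Eli and Enzo are both knaves" needs to be false, which holds.
Faye is a knight; "Eli is a knight" is True, as required.
Zephyr is a knave, and the claim "exactly one of Faye and Dana is a knight" is indeed false.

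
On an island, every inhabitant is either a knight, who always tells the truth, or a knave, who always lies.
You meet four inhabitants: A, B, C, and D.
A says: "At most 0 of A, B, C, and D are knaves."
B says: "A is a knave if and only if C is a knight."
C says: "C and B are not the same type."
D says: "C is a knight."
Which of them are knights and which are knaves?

Suppose A is a knight. Then A's statement "at most 0 of A, B, C, and D are knaves" would have to be true. Checking the 8 ways to assign the others, none is consistent with every speaker.
(For instance, with B=knave, C=knave, D=knave, A's claim "at most 0 of A, B, C, and D are knaves" comes out false where it would need to be true.)
So A must be a knave, making "at most 0 of A, B, C, and D are knaves" false. Taking A=knave, B=knave, C=knave, D=knave, each remaining statement checks out:
  B (knave): "A is a knave if and only if C is a knight" — false. ✓
  C (knave): "C and B are not the same type" — false. ✓
  D (knave): "C is a knight" — false. ✓
This is the unique consistent assignment.

A is a knave, B is a knave, C is a knave, and D is a knave.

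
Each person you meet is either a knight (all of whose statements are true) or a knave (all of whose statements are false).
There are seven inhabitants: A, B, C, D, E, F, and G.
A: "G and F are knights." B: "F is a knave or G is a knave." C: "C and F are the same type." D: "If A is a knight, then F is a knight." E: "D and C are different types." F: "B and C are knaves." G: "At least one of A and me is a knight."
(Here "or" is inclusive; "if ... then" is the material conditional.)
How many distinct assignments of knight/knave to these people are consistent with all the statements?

1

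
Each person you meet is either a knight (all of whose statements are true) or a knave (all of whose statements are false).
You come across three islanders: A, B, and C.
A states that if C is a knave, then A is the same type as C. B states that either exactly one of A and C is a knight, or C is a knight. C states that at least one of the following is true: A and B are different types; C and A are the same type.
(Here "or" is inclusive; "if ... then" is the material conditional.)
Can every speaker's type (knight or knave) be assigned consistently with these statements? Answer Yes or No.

Yes

One consistent assignment: A=knight, B=knight, C=knight.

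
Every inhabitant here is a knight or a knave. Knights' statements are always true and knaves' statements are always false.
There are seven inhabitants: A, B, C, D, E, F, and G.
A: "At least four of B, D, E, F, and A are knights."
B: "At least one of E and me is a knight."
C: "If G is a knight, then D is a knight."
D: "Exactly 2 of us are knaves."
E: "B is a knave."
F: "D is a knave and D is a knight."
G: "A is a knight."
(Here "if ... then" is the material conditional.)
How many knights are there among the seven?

The unique consistent assignment is A=knave, B=knight, C=knight, D=knave, E=knave, F=knave, G=knave.
That has 2 knights.

2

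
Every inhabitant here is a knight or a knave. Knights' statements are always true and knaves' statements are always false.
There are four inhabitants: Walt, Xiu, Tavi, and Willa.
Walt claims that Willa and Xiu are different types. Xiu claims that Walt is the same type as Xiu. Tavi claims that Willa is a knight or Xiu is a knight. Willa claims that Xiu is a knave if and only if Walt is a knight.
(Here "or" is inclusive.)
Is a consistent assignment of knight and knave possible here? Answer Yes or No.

Yes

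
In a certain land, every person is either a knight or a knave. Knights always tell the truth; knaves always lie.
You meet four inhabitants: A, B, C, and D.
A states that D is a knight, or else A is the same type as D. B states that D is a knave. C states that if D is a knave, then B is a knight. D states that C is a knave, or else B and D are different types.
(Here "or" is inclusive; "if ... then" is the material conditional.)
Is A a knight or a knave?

A is a knight.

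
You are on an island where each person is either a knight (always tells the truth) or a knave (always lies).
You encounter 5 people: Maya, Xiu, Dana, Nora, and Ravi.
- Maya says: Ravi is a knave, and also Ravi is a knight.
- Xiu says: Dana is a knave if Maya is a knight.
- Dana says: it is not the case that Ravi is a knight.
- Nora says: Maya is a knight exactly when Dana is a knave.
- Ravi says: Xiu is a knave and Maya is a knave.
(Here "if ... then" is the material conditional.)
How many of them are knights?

3

The unique consistent assignment is Maya=knave, Xiu=knight, Dana=knight, Nora=knight, Ravi=knave.
That has 3 knights.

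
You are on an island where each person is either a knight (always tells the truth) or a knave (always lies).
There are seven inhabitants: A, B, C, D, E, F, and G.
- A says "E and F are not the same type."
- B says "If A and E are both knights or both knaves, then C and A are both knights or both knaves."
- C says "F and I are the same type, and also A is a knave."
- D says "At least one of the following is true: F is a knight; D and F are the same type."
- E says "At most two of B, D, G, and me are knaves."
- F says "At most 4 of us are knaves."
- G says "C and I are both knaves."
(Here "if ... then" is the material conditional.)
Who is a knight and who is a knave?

As a knave, A's statement "E and F are not the same type" should be false; it is.
B is a knight, so "if A and E are both knights or both knaves, then C and A are both knights or both knaves" must be true — and it is.
C is a knight, so "F and I are the same type, and also A is a knave" must be true — and it is.
D is a knight, and the claim "at least one of the following is true: F is a knight; D and F are the same type" is indeed true.
As a knight, E's statement "at most two of B, D, G, and me are knaves" should be true; it is.
As a knight, F's statement "at most 4 of us are knaves" should be true; it is.
G is a knave, and the claim "C and I are both knaves" is indeed false.

A is a knave, B is a knight, C is a knight, D is a knight, E is a knight, F is a knight, and G is a knave.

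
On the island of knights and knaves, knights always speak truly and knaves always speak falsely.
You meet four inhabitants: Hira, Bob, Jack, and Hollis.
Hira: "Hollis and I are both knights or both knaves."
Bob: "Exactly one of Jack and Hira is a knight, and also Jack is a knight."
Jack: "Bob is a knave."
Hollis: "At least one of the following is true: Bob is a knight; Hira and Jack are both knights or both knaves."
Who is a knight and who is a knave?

Hira is a knight, Bob is a knave, Jack is a knight, and Hollis is a knight.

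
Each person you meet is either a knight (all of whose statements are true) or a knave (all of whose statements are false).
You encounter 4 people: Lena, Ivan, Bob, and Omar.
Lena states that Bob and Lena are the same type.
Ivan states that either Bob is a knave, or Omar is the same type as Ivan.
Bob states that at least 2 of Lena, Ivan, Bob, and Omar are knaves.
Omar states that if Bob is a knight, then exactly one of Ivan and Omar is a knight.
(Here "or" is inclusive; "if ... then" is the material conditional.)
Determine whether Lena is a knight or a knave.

Lena is a knave.

Consistent assignments: {Lena=knave, Ivan=knave, Bob=knight, Omar=knight}
In every consistent assignment, Lena is a knave.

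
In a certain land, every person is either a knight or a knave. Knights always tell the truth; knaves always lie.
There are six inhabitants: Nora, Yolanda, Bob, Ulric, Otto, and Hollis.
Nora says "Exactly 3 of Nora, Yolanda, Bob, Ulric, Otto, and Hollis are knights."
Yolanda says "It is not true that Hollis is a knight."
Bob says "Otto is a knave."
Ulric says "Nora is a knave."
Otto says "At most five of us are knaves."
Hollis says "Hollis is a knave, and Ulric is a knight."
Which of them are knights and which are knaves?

Since Nora is a knight, "exactly 3 of Nora, Yolanda, Bob, Ulric, Otto, and Hollis are knights" needs to be true, which holds.
As a knight, Yolanda's statement "it is not true that Hollis is a knight" should be true; it is.
Bob is a knave; "Otto is a knave" is False, as required.
Ulric is a knave; "Nora is a knave" is False, as required.
Since Otto is a knight, "at most five of us are knaves" needs to be true, which holds.
As a knave, Hollis's statement "Hollis is a knave, and Ulric is a knight" should be False; it is.

Nora is a knight, Yolanda is a knight, Bob is a knave, Ulric is a knave, Otto is a knight, and Hollis is a knave.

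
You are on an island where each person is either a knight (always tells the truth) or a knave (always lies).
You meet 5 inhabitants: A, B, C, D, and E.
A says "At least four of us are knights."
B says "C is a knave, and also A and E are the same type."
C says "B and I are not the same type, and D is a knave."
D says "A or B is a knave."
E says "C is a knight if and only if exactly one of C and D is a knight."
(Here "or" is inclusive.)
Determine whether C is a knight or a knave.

Consistent assignments: {A=knave, B=knight, C=knave, D=knight, E=knave}
In every consistent assignment, C is a knave.

C is a knave.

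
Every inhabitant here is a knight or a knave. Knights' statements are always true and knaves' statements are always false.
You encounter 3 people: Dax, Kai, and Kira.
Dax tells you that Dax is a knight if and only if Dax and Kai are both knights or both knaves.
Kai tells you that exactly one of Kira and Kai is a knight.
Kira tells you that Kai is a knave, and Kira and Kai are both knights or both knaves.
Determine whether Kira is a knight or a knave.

Kira is a knave.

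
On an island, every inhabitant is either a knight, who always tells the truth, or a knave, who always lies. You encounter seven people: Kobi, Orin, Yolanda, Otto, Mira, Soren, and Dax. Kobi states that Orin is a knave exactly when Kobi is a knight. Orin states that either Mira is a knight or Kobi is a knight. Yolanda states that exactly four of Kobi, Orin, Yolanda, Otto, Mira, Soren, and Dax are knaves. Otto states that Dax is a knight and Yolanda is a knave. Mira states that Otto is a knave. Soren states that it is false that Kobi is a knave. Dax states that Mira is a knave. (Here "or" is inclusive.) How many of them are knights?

2

The unique consistent assignment is Kobi=knave, Orin=knave, Yolanda=knave, Otto=knight, Mira=knave, Soren=knave, Dax=knight.
That has 2 knights.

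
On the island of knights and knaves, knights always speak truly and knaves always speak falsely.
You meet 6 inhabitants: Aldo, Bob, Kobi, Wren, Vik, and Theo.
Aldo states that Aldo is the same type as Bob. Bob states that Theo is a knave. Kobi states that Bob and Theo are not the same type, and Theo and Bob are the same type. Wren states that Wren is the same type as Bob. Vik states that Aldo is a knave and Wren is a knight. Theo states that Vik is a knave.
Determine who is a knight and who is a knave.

Knights: Bob, Wren, and Vik. Knaves: Aldo, Kobi, and Theo.

Aldo is a knave; "Aldo is the same type as Bob" is false, as required.
Bob is a knight; "Theo is a knave" is True, as required.
Kobi (knave): "Bob and Theo are not the same type, and Theo and Bob are the same type" — false. ✓
As a knight, Wren's statement "Wren is the same type as Bob" should be True; it is.
Vik is a knight; "Aldo is a knave and Wren is a knight" is True, as required.
Theo (knave): "Vik is a knave" — false. ✓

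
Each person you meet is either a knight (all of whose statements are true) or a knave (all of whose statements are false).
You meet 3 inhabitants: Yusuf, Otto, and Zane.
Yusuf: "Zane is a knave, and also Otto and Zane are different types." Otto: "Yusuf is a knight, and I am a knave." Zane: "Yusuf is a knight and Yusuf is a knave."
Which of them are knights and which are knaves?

Knights: none. Knaves: Yusuf, Otto, and Zane.

Yusuf is a knave, so "Zane is a knave, and also Otto and Zane are different types" must be false — and it is.
Since Otto is a knave, "Yusuf is a knight, and I am a knave" needs to be false, which holds.
Since Zane is a knave, "Yusuf is a knight and Yusuf is a knave" needs to be false, which holds.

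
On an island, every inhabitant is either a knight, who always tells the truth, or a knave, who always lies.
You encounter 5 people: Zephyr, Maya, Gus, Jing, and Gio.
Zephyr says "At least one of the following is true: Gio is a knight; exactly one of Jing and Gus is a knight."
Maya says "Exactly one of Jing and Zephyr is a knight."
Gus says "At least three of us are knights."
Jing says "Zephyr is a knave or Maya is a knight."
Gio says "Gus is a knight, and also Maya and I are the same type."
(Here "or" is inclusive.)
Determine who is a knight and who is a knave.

Knights: Maya, Gus, and Jing. Knaves: Zephyr and Gio.

Suppose Zephyr is a knight. Then Zephyr's statement "at least one of the following is true: Gio is a knight; exactly one of Jing and Gus is a knight" would have to be true. Checking the 16 ways to assign the others, none is consistent with every speaker.
(For instance, with Maya=knight, Gus=knight, Jing=knight, Gio=knave, Zephyr's claim "at least one of the following is true: Gio is a knight; exactly one of Jing and Gus is a knight" comes out false where it would need to be true.)
So Zephyr must be a knave, making "at least one of the following is true: Gio is a knight; exactly one of Jing and Gus is a knight" false. Taking Zephyr=knave, Maya=knight, Gus=knight, Jing=knight, Gio=knave, each remaining statement checks out:
  Maya (knight): "exactly one of Jing and Zephyr is a knight" — true. ✓
  Gus (knight): "at least three of us are knights" — true. ✓
  Jing (knight): "Zephyr is a knave or Maya is a knight" — true. ✓
  Gio (knave): "Gus is a knight, and also Maya and I are the same type" — false. ✓
This is the unique consistent assignment.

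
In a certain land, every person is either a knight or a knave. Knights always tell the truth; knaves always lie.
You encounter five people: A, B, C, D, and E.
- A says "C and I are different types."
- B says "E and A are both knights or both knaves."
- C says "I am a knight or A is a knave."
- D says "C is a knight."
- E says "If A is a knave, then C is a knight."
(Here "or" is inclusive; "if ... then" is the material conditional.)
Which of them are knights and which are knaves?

Knights: A, B, and E. Knaves: C and D.

Suppose A is a knave. Then A's statement "C and I are different types" would have to be false. Checking the 16 ways to assign the others, none is consistent with every speaker.
(For instance, with B=knight, C=knave, D=knave, E=knight, B's claim "E and A are both knights or both knaves" comes out false where it would need to be true.)
So A must be a knight, making "C and I are different types" true. Taking A=knight, B=knight, C=knave, D=knave, E=knight, each remaining statement checks out:
  B (knight): "E and A are both knights or both knaves" — true. ✓
  C (knave): "I am a knight or A is a knave" — false. ✓
  D (knave): "C is a knight" — false. ✓
  E (knight): "if A is a knave, then C is a knight" — true. ✓
This is the unique consistent assignment.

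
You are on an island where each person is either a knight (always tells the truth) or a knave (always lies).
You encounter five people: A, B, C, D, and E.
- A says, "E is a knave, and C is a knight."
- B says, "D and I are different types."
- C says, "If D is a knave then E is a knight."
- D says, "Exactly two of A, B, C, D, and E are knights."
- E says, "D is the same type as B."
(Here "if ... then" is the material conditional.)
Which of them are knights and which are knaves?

As a knave, A's statement "E is a knave, and C is a knight" should be False; it is.
B is a knight; "D and I are different types" is true, as required.
C is a knave, and the claim "if D is a knave then E is a knight" is indeed False.
D is a knave; "exactly two of A, B, C, D, and E are knights" is False, as required.
Since E is a knave, "D is the same type as B" needs to be False, which holds.

A is a knave, B is a knight, C is a knave, D is a knave, and E is a knave.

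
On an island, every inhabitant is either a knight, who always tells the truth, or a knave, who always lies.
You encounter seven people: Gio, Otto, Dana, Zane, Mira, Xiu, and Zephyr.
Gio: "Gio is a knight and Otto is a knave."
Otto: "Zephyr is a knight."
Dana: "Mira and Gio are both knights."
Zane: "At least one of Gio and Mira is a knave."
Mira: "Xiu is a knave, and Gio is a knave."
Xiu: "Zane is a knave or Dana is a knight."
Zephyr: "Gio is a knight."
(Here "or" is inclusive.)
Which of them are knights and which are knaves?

Gio is a knave; "Gio is a knight and Otto is a knave" is False, as required.
Otto (knave): "Zephyr is a knight" — False. ✓
Dana is a knave, so "Mira and Gio are both knights" must be False — and it is.
As a knight, Zane's statement "at least one of Gio and Mira is a knave" should be true; it is.
Mira is a knight; "Xiu is a knave, and Gio is a knave" is true, as required.
Xiu is a knave, and the claim "Zane is a knave or Dana is a knight" is indeed False.
Since Zephyr is a knave, "Gio is a knight" needs to be False, which holds.

Knights: Zane and Mira. Knaves: Gio, Otto, Dana, Xiu, and Zephyr.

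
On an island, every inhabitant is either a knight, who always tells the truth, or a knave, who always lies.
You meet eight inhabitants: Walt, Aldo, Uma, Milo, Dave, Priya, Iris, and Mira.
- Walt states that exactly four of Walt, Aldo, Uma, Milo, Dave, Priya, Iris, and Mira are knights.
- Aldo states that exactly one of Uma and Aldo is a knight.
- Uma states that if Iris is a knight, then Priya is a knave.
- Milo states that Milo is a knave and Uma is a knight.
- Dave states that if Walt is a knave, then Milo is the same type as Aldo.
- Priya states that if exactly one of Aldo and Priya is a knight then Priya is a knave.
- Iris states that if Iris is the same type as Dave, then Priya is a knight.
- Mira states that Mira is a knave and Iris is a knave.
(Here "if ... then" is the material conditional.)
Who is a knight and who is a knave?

Walt is a knave; "exactly four of Walt, Aldo, Uma, Milo, Dave, Priya, Iris, and Mira are knights" is False, as required.
Aldo is a knight, so "exactly one of Uma and Aldo is a knight" must be true — and it is.
Uma is a knave, so "if Iris is a knight, then Priya is a knave" must be False — and it is.
Since Milo is a knave, "Milo is a knave and Uma is a knight" needs to be False, which holds.
Dave is a knave, so "if Walt is a knave, then Milo is the same type as Aldo" must be False — and it is.
Since Priya is a knight, "if exactly one of Aldo and Priya is a knight then Priya is a knave" needs to be true, which holds.
Iris (knight): "if Iris is the same type as Dave, then Priya is a knight" — true. ✓
Mira (knave): "Mira is a knave and Iris is a knave" — False. ✓

Knights: Aldo, Priya, and Iris. Knaves: Walt, Uma, Milo, Dave, and Mira.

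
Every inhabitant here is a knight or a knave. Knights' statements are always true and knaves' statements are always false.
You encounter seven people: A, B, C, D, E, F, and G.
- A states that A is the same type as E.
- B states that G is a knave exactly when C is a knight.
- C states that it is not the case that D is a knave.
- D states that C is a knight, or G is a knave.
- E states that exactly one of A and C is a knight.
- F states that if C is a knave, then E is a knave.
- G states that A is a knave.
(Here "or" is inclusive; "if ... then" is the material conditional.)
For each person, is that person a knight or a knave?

A is a knave; "A is the same type as E" is False, as required.
Since B is a knave, "G is a knave exactly when C is a knight" needs to be False, which holds.
As a knight, C's statement "it is not the case that D is a knave" should be True; it is.
D is a knight, so "C is a knight, or G is a knave" must be True — and it is.
E is a knight, so "exactly one of A and C is a knight" must be True — and it is.
F (knight): "if C is a knave, then E is a knave" — True. ✓
As a knight, G's statement "A is a knave" should be True; it is.

A is a knave, B is a knave, C is a knight, D is a knight, E is a knight, F is a knight, and G is a knight.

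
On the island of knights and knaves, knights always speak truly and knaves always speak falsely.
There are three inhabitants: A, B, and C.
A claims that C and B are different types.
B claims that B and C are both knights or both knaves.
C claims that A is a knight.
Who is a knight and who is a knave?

A is a knight, and the claim "C and B are different types" is indeed true.
As a knave, B's statement "B and C are both knights or both knaves" should be false; it is.
Since C is a knight, "A is a knight" needs to be true, which holds.

Knights: A and C. Knaves: B.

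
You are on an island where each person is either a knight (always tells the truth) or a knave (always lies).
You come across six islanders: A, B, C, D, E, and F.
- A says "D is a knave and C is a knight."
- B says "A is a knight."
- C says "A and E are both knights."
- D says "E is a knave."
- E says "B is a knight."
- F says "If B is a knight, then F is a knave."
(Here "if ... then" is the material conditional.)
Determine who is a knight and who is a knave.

A is a knave, and the claim "D is a knave and C is a knight" is indeed false.
B is a knave; "A is a knight" is false, as required.
Since C is a knave, "A and E are both knights" needs to be false, which holds.
Since D is a knight, "E is a knave" needs to be True, which holds.
E is a knave, and the claim "B is a knight" is indeed false.
F is a knight; "if B is a knight, then F is a knave" is True, as required.

Knights: D and F. Knaves: A, B, C, and E.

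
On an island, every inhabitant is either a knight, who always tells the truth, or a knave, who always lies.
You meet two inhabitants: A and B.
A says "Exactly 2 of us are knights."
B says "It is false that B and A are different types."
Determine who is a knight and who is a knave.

A is a knight and B is a knight.

A is a knight; "exactly 2 of us are knights" is True, as required.
Since B is a knight, "it is false that B and A are different types" needs to be True, which holds.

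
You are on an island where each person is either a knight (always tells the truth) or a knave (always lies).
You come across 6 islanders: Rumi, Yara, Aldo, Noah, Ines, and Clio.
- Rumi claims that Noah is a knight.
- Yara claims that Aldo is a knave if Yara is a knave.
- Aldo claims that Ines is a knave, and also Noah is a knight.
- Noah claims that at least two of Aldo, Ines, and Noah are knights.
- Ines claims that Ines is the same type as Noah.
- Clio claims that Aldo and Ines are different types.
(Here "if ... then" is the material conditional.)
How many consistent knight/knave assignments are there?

Consistent assignments:
  Rumi=knight, Yara=knight, Aldo=knight, Noah=knight, Ines=knave, Clio=knight
  Rumi=knight, Yara=knight, Aldo=knave, Noah=knight, Ines=knight, Clio=knight
  Rumi=knight, Yara=knave, Aldo=knight, Noah=knight, Ines=knave, Clio=knight

3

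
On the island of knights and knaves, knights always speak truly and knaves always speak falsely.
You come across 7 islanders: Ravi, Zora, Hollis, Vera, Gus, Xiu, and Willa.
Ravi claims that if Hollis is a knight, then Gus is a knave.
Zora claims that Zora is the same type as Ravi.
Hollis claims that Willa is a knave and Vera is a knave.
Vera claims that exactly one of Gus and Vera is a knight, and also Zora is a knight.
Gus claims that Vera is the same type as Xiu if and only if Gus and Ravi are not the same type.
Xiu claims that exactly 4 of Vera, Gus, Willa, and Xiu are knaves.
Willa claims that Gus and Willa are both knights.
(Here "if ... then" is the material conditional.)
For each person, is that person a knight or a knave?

Ravi is a knight; "if Hollis is a knight, then Gus is a knave" is True, as required.
Zora is a knight, so "Zora is the same type as Ravi" must be True — and it is.
Hollis is a knave; "Willa is a knave and Vera is a knave" is false, as required.
Since Vera is a knight, "exactly one of Gus and Vera is a knight, and also Zora is a knight" needs to be True, which holds.
Gus is a knave, so "Vera is the same type as Xiu if and only if Gus and Ravi are not the same type" must be false — and it is.
As a knave, Xiu's statement "exactly 4 of Vera, Gus, Willa, and Xiu are knaves" should be false; it is.
Willa is a knave, so "Gus and Willa are both knights" must be false — and it is.

Ravi is a knight, Zora is a knight, Hollis is a knave, Vera is a knight, Gus is a knave, Xiu is a knave, and Willa is a knave.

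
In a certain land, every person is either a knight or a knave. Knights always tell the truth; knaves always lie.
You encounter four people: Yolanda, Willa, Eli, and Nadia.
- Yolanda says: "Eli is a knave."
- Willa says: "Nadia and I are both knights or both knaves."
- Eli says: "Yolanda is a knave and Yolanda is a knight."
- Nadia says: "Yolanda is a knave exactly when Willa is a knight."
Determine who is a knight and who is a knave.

Yolanda is a knight, Willa is a knave, Eli is a knave, and Nadia is a knight.

Suppose Yolanda is a knave. Then Yolanda's statement "Eli is a knave" would have to be false. Checking the 8 ways to assign the others, none is consistent with every speaker.
(For instance, with Willa=knave, Eli=knave, Nadia=knight, Yolanda's claim "Eli is a knave" comes out true where it would need to be false.)
So Yolanda must be a knight, making "Eli is a knave" true. Taking Yolanda=knight, Willa=knave, Eli=knave, Nadia=knight, each remaining statement checks out:
  Willa (knave): "Nadia and I are both knights or both knaves" — false. ✓
  Eli (knave): "Yolanda is a knave and Yolanda is a knight" — false. ✓
  Nadia (knight): "Yolanda is a knave exactly when Willa is a knight" — true. ✓
This is the unique consistent assignment.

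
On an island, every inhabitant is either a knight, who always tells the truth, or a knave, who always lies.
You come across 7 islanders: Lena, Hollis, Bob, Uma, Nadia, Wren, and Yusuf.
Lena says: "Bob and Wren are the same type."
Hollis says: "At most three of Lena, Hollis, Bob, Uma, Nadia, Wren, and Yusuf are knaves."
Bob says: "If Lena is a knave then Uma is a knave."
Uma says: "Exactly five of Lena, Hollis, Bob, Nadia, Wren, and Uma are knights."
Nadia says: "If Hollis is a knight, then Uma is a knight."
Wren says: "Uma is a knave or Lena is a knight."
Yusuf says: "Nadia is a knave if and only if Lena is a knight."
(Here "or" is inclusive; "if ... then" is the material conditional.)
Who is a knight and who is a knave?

Lena is a knight, Hollis is a knight, Bob is a knight, Uma is a knave, Nadia is a knave, Wren is a knight, and Yusuf is a knight.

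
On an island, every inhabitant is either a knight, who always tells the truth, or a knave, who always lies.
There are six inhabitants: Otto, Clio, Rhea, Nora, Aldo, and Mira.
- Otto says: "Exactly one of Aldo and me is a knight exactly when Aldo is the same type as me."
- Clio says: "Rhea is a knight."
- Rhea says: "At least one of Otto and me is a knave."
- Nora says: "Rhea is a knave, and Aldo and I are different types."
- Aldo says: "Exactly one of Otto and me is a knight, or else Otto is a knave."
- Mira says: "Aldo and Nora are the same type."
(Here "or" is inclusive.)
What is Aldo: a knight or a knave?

Aldo is a knight.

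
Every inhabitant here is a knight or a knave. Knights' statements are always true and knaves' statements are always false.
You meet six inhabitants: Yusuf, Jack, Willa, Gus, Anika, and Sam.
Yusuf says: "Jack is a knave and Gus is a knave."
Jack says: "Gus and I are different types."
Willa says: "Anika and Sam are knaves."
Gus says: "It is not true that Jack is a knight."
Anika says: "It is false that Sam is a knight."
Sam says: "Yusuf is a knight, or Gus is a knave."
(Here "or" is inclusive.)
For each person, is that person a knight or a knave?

Yusuf is a knave, Jack is a knight, Willa is a knave, Gus is a knave, Anika is a knave, and Sam is a knight.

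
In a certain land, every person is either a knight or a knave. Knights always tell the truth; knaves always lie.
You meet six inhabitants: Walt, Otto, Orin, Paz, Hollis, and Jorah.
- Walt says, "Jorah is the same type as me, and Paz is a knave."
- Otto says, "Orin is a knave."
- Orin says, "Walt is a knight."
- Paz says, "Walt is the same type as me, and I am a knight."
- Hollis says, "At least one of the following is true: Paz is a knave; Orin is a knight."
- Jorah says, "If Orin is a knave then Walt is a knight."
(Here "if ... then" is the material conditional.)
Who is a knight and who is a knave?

As a knight, Walt's statement "Jorah is the same type as me, and Paz is a knave" should be true; it is.
Otto (knave): "Orin is a knave" — False. ✓
As a knight, Orin's statement "Walt is a knight" should be true; it is.
Paz is a knave, so "Walt is the same type as me, and I am a knight" must be False — and it is.
Hollis is a knight, and the claim "at least one of the following is true: Paz is a knave; Orin is a knight" is indeed true.
Jorah is a knight, and the claim "if Orin is a knave then Walt is a knight" is indeed true.

Walt is a knight, Otto is a knave, Orin is a knight, Paz is a knave, Hollis is a knight, and Jorah is a knight.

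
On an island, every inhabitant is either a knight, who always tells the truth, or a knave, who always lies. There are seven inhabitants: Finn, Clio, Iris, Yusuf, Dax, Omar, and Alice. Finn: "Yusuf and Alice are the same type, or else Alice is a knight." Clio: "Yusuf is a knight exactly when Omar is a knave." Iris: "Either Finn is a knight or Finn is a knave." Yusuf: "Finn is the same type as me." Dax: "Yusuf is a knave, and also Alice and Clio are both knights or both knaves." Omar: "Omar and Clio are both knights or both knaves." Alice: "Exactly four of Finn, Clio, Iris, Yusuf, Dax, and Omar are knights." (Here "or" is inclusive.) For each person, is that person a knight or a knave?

Finn is a knight, and the claim "Yusuf and Alice are the same type, or else Alice is a knight" is indeed true.
Clio is a knight, so "Yusuf is a knight exactly when Omar is a knave" must be true — and it is.
Iris (knight): "either Finn is a knight or Finn is a knave" — true. ✓
Since Yusuf is a knight, "Finn is the same type as me" needs to be true, which holds.
Dax is a knave, so "Yusuf is a knave, and also Alice and Clio are both knights or both knaves" must be false — and it is.
Omar (knave): "Omar and Clio are both knights or both knaves" — false. ✓
As a knight, Alice's statement "exactly four of Finn, Clio, Iris, Yusuf, Dax, and Omar are knights" should be true; it is.

Finn is a knight, Clio is a knight, Iris is a knight, Yusuf is a knight, Dax is a knave, Omar is a knave, and Alice is a knight.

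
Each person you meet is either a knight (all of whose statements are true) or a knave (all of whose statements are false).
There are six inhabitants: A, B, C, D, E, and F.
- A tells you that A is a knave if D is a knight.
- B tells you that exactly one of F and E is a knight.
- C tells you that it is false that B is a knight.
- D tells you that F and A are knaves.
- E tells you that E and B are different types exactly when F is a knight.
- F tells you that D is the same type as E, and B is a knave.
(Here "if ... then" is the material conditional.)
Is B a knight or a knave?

B is a knight.

Consistent assignments: {A=knight, B=knight, C=knave, D=knave, E=knight, F=knave}
In every consistent assignment, B is a knight.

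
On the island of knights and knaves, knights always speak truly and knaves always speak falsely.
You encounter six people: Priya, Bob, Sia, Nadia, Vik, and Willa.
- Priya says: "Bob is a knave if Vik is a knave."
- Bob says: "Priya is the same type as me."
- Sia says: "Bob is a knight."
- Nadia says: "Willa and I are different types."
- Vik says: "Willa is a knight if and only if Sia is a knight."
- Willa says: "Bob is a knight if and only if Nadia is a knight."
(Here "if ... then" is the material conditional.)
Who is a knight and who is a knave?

Knights: Priya, Nadia, and Vik. Knaves: Bob, Sia, and Willa.

Priya is a knight, and the claim "Bob is a knave if Vik is a knave" is indeed True.
As a knave, Bob's statement "Priya is the same type as me" should be false; it is.
Sia is a knave, and the claim "Bob is a knight" is indeed false.
Nadia is a knight; "Willa and I are different types" is True, as required.
As a knight, Vik's statement "Willa is a knight if and only if Sia is a knight" should be True; it is.
Willa is a knave, so "Bob is a knight if and only if Nadia is a knight" must be false — and it is.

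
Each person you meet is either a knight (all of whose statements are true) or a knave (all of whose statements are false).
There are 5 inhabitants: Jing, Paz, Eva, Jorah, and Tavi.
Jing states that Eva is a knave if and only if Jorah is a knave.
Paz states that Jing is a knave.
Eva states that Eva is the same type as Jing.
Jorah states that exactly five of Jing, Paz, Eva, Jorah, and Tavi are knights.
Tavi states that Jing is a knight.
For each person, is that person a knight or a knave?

Jing is a knight; "Eva is a knave if and only if Jorah is a knave" is True, as required.
Since Paz is a knave, "Jing is a knave" needs to be false, which holds.
Eva is a knave, so "Eva is the same type as Jing" must be false — and it is.
As a knave, Jorah's statement "exactly five of Jing, Paz, Eva, Jorah, and Tavi are knights" should be false; it is.
As a knight, Tavi's statement "Jing is a knight" should be True; it is.

Knights: Jing and Tavi. Knaves: Paz, Eva, and Jorah.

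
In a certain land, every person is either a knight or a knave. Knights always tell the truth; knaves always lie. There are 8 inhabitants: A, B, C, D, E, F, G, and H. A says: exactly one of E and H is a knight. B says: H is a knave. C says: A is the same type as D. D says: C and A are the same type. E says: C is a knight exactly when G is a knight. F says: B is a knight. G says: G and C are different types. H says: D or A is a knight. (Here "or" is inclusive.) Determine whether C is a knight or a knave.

Consistent assignments: {A=knight, B=knave, C=knave, D=knave, E=knave, F=knave, G=knight, H=knight}; {A=knave, B=knave, C=knave, D=knight, E=knight, F=knave, G=knave, H=knight}
In every consistent assignment, C is a knave.

C is a knave.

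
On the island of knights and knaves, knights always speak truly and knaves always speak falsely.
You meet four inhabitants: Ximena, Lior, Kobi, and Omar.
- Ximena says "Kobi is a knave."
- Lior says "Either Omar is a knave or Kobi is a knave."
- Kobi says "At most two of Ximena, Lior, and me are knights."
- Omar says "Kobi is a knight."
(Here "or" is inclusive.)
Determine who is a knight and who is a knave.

Suppose Ximena is a knight. Then Ximena's statement "Kobi is a knave" would have to be true. Checking the 8 ways to assign the others, none is consistent with every speaker.
(For instance, with Lior=knave, Kobi=knight, Omar=knight, Ximena's claim "Kobi is a knave" comes out false where it would need to be true.)
So Ximena must be a knave, making "Kobi is a knave" false. Taking Ximena=knave, Lior=knave, Kobi=knight, Omar=knight, each remaining statement checks out:
  Lior (knave): "either Omar is a knave or Kobi is a knave" — false. ✓
  Kobi (knight): "at most two of Ximena, Lior, and me are knights" — true. ✓
  Omar (knight): "Kobi is a knight" — true. ✓
This is the unique consistent assignment.

Ximena is a knave, Lior is a knave, Kobi is a knight, and Omar is a knight.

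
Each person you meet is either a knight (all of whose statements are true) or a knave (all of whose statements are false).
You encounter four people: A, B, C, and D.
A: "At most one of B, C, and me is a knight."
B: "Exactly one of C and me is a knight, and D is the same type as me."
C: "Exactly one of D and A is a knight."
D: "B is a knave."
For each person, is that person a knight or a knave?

A is a knight; "at most one of B, C, and me is a knight" is true, as required.
B is a knave, and the claim "exactly one of C and me is a knight, and D is the same type as me" is indeed false.
C (knave): "exactly one of D and A is a knight" — false. ✓
D is a knight, so "B is a knave" must be true — and it is.

A is a knight, B is a knave, C is a knave, and D is a knight.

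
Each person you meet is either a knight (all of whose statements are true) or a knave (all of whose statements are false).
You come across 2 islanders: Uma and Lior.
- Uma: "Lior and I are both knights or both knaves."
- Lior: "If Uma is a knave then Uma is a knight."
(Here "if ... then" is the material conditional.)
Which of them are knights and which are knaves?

Uma is a knight and Lior is a knight.

Uma is a knight; "Lior and I are both knights or both knaves" is True, as required.
Lior (knight): "if Uma is a knave then Uma is a knight" — True. ✓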